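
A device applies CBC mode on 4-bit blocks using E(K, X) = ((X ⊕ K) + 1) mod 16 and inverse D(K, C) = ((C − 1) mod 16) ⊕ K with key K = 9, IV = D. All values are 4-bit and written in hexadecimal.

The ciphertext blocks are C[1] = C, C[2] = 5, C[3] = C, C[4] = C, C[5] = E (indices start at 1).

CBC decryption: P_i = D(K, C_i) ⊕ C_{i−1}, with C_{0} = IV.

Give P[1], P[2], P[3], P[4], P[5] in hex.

P[1] = F, P[2] = 1, P[3] = 7, P[4] = E, P[5] = 8

P[1]: D(K, C) = 2; 2 ⊕ D = F.
P[2]: D(K, 5) = D; D ⊕ C = 1.
P[3]: D(K, C) = 2; 2 ⊕ 5 = 7.
P[4]: D(K, C) = 2; 2 ⊕ C = E.
P[5]: D(K, E) = 4; 4 ⊕ C = 8.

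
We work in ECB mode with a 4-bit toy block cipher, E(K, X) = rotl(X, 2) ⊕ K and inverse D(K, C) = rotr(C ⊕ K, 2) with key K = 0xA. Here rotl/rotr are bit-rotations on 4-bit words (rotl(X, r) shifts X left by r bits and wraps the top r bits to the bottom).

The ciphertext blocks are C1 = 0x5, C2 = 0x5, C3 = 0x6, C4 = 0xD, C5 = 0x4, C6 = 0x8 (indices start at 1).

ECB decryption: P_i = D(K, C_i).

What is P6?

P6 = 0x8

P6: D(K, 0x8) = 0x8.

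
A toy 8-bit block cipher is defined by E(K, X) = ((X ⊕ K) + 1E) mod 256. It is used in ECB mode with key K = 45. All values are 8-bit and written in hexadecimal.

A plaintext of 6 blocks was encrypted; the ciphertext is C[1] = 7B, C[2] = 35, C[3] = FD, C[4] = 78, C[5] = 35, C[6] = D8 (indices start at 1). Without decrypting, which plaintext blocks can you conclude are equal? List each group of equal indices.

P[2] = P[5]

ECB encrypts each block independently with the same key, so equal ciphertext blocks imply equal plaintext blocks.
C[2] = C[5] = 35, so P[2] = P[5].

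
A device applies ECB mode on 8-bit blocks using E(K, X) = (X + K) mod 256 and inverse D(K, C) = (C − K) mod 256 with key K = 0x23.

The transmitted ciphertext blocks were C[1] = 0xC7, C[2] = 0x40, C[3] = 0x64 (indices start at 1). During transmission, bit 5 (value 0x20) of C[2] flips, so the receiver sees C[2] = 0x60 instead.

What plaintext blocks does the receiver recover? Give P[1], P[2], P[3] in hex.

P[1] = 0xA4, P[2] = 0x3D, P[3] = 0x41

ECB decryption: P_i = D(K, C_i).
Only C[2] changed, to 0x60. In ECB, a change in C_i affects only P_i. Decrypting the received ciphertext:
P[1]: D(K, 0xC7) = 0xA4.
P[2]: D(K, 0x60) = 0x3D.
P[3]: D(K, 0x64) = 0x41.
Blocks that differ from the original plaintext: P[2].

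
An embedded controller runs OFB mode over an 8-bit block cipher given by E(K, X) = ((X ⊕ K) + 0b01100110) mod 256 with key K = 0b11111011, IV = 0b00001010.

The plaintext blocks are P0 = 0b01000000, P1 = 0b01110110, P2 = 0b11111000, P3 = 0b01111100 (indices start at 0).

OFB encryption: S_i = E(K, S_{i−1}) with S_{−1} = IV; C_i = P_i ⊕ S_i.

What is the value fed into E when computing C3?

C0: S = E(K, 0b00001010) = 0b01010111; 0b01000000 ⊕ 0b01010111 = 0b00010111.
C1: S = E(K, 0b01010111) = 0b00010010; 0b01110110 ⊕ 0b00010010 = 0b01100100.
C2: S = E(K, 0b00010010) = 0b01001111; 0b11111000 ⊕ 0b01001111 = 0b10110111.
C3: S = E(K, 0b01001111) = 0b00011010; 0b01111100 ⊕ 0b00011010 = 0b01100110.
So the input to E for block 3 is 0b01001111.

0b01001111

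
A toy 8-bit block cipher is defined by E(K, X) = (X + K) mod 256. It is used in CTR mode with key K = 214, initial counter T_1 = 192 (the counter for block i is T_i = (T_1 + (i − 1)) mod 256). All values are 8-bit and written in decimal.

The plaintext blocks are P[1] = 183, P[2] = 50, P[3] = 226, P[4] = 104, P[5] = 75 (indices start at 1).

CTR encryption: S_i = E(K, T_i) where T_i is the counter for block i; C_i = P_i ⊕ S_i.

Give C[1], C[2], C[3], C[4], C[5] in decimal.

C[1] = 33, C[2] = 165, C[3] = 122, C[4] = 241, C[5] = 209

C[1]: T = 192, S = E(K, T) = 150; 183 ⊕ 150 = 33.
C[2]: T = 193, S = E(K, T) = 151; 50 ⊕ 151 = 165.
C[3]: T = 194, S = E(K, T) = 152; 226 ⊕ 152 = 122.
C[4]: T = 195, S = E(K, T) = 153; 104 ⊕ 153 = 241.
C[5]: T = 196, S = E(K, T) = 154; 75 ⊕ 154 = 209.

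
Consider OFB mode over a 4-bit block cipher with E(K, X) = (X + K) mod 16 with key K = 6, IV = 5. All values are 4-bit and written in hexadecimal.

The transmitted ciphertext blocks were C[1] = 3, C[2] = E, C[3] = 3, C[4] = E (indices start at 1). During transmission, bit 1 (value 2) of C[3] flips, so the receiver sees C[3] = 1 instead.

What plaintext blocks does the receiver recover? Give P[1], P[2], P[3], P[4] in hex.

P[1] = 8, P[2] = F, P[3] = 6, P[4] = 3

OFB decryption: S_i = E(K, S_{i−1}) with S_{0} = IV; P_i = C_i ⊕ S_i.
Only C[3] changed, to 1. In OFB, a change in C_i flips the same bit in P_i only; the keystream is unaffected. Decrypting the received ciphertext:
P[1]: S = E(K, 5) = B; 3 ⊕ B = 8.
P[2]: S = E(K, B) = 1; E ⊕ 1 = F.
P[3]: S = E(K, 1) = 7; 1 ⊕ 7 = 6.
P[4]: S = E(K, 7) = D; E ⊕ D = 3.
Blocks that differ from the original plaintext: P[3].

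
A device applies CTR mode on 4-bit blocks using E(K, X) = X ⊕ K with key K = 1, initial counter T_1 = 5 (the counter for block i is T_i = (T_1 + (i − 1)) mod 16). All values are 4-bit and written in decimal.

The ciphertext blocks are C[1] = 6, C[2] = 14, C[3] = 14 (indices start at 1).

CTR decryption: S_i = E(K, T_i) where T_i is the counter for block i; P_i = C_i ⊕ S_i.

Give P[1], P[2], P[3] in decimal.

P[1]: T = 5, S = E(K, T) = 4; 6 ⊕ 4 = 2.
P[2]: T = 6, S = E(K, T) = 7; 14 ⊕ 7 = 9.
P[3]: T = 7, S = E(K, T) = 6; 14 ⊕ 6 = 8.

P[1] = 2, P[2] = 9, P[3] = 8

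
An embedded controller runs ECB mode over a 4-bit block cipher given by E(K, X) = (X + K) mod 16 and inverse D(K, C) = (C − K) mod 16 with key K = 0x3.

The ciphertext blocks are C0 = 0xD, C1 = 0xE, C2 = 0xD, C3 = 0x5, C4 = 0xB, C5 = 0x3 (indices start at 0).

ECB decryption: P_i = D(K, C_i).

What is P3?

P3: D(K, 0x5) = 0x2.

P3 = 0x2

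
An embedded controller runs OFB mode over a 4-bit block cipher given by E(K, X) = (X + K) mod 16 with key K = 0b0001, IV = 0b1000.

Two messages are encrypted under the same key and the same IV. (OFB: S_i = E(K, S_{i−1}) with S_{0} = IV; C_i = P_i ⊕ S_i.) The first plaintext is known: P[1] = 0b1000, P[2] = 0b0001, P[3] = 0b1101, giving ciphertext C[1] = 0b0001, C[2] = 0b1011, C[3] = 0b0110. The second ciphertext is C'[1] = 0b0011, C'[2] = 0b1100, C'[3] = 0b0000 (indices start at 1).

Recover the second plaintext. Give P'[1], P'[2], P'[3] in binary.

In OFB with a reused IV, both messages share the same keystream S_i, so C_i ⊕ C'_i = P_i ⊕ P'_i and thus P'_i = P_i ⊕ C_i ⊕ C'_i.
P'[1]: 0b1000 ⊕ 0b0001 ⊕ 0b0011 = 0b1010.
P'[2]: 0b0001 ⊕ 0b1011 ⊕ 0b1100 = 0b0110.
P'[3]: 0b1101 ⊕ 0b0110 ⊕ 0b0000 = 0b1011.

P'[1] = 0b1010, P'[2] = 0b0110, P'[3] = 0b1011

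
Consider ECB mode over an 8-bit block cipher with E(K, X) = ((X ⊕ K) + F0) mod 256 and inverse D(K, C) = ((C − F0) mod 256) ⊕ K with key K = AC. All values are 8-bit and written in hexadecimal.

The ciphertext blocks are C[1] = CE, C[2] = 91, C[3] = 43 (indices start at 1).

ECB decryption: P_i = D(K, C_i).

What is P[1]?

P[1]: D(K, CE) = 72.

P[1] = 72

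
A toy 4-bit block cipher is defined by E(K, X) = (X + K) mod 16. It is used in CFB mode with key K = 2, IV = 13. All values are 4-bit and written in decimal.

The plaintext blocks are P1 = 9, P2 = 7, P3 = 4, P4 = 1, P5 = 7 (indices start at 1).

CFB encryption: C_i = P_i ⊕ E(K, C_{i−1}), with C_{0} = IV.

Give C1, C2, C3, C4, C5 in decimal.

C1: E(K, 13) = 15; 9 ⊕ 15 = 6.
C2: E(K, 6) = 8; 7 ⊕ 8 = 15.
C3: E(K, 15) = 1; 4 ⊕ 1 = 5.
C4: E(K, 5) = 7; 1 ⊕ 7 = 6.
C5: E(K, 6) = 8; 7 ⊕ 8 = 15.

C1 = 6, C2 = 15, C3 = 5, C4 = 6, C5 = 15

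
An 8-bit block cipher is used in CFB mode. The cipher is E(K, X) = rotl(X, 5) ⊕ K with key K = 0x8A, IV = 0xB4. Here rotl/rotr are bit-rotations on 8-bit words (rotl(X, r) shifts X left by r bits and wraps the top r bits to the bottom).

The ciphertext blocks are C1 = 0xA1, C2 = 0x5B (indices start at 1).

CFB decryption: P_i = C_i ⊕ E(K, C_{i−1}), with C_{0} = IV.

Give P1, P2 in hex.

P1 = 0xBD, P2 = 0xE5

P1: E(K, 0xB4) = 0x1C; 0xA1 ⊕ 0x1C = 0xBD.
P2: E(K, 0xA1) = 0xBE; 0x5B ⊕ 0xBE = 0xE5.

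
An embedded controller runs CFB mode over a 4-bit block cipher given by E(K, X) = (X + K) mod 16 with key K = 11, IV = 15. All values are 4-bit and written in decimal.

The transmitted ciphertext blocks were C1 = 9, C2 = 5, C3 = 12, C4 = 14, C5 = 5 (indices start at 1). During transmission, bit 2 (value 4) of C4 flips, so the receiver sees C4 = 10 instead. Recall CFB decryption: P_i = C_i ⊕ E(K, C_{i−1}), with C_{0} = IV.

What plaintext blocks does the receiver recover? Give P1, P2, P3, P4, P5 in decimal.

P1 = 3, P2 = 1, P3 = 12, P4 = 13, P5 = 0

Only C4 changed, to 10. In CFB, a change in C_i flips the same bit in P_i and garbles P_{i+1}. Decrypting the received ciphertext:
P1: E(K, 15) = 10; 9 ⊕ 10 = 3.
P2: E(K, 9) = 4; 5 ⊕ 4 = 1.
P3: E(K, 5) = 0; 12 ⊕ 0 = 12.
P4: E(K, 12) = 7; 10 ⊕ 7 = 13.
P5: E(K, 10) = 5; 5 ⊕ 5 = 0.
Blocks that differ from the original plaintext: P4, P5.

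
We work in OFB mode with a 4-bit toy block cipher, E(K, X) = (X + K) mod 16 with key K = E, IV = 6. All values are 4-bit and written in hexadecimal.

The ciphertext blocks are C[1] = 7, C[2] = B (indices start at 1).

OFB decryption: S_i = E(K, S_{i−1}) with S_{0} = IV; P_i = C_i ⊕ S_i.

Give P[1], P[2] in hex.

P[1] = 3, P[2] = 9

P[1]: S = E(K, 6) = 4; 7 ⊕ 4 = 3.
P[2]: S = E(K, 4) = 2; B ⊕ 2 = 9.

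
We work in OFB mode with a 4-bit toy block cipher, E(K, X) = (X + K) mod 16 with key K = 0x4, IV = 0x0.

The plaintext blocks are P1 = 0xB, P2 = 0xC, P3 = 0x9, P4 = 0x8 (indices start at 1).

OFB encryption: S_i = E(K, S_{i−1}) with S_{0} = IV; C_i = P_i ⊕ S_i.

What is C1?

C1 = 0xF

C1: S = E(K, 0x0) = 0x4; 0xB ⊕ 0x4 = 0xF.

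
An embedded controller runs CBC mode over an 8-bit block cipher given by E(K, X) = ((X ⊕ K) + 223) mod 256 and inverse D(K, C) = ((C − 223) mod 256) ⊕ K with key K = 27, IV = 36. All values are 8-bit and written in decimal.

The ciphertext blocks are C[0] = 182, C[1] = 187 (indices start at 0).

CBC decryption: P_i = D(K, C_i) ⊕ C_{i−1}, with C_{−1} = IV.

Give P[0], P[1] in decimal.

P[0] = 232, P[1] = 113

P[0]: D(K, 182) = 204; 204 ⊕ 36 = 232.
P[1]: D(K, 187) = 199; 199 ⊕ 182 = 113.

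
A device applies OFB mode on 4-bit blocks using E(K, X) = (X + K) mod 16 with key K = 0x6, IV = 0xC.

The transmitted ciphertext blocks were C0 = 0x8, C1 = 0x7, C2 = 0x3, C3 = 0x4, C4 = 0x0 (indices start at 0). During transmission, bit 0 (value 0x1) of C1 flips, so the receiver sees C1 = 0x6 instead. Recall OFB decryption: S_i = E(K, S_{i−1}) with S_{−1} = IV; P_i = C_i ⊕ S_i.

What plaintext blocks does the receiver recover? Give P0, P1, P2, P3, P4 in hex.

P0 = 0xA, P1 = 0xE, P2 = 0xD, P3 = 0x0, P4 = 0xA

Only C1 changed, to 0x6. In OFB, a change in C_i flips the same bit in P_i only; the keystream is unaffected. Decrypting the received ciphertext:
P0: S = E(K, 0xC) = 0x2; 0x8 ⊕ 0x2 = 0xA.
P1: S = E(K, 0x2) = 0x8; 0x6 ⊕ 0x8 = 0xE.
P2: S = E(K, 0x8) = 0xE; 0x3 ⊕ 0xE = 0xD.
P3: S = E(K, 0xE) = 0x4; 0x4 ⊕ 0x4 = 0x0.
P4: S = E(K, 0x4) = 0xA; 0x0 ⊕ 0xA = 0xA.
Blocks that differ from the original plaintext: P1.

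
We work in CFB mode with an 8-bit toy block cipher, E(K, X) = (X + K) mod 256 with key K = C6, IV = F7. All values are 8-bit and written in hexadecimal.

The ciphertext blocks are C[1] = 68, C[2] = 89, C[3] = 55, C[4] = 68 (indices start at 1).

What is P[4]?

CFB decryption: P_i = C_i ⊕ E(K, C_{i−1}), with C_{0} = IV.
P[4]: E(K, 55) = 1B; 68 ⊕ 1B = 73.

P[4] = 73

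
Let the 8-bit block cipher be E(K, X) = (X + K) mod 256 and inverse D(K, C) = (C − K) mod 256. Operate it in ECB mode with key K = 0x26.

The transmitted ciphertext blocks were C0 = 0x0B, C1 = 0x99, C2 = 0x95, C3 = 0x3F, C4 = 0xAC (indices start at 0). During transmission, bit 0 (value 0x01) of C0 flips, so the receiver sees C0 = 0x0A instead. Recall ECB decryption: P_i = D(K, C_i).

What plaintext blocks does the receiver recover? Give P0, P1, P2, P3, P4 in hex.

P0 = 0xE4, P1 = 0x73, P2 = 0x6F, P3 = 0x19, P4 = 0x86

Only C0 changed, to 0x0A. In ECB, a change in C_i affects only P_i. Decrypting the received ciphertext:
P0: D(K, 0x0A) = 0xE4.
P1: D(K, 0x99) = 0x73.
P2: D(K, 0x95) = 0x6F.
P3: D(K, 0x3F) = 0x19.
P4: D(K, 0xAC) = 0x86.
Blocks that differ from the original plaintext: P0.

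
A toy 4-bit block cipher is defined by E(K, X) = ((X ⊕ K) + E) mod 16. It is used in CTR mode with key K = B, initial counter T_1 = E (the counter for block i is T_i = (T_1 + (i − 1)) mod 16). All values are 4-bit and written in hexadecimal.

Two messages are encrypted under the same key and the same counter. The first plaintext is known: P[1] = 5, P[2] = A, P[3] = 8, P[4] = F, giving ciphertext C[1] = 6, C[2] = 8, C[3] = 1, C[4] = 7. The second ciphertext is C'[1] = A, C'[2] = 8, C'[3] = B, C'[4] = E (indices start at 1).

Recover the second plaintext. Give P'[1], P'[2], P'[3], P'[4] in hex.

P'[1] = 9, P'[2] = A, P'[3] = 2, P'[4] = 6

In CTR with a reused counter, both messages share the same keystream S_i, so C_i ⊕ C'_i = P_i ⊕ P'_i and thus P'_i = P_i ⊕ C_i ⊕ C'_i.
P'[1]: 5 ⊕ 6 ⊕ A = 9.
P'[2]: A ⊕ 8 ⊕ 8 = A.
P'[3]: 8 ⊕ 1 ⊕ B = 2.
P'[4]: F ⊕ 7 ⊕ E = 6.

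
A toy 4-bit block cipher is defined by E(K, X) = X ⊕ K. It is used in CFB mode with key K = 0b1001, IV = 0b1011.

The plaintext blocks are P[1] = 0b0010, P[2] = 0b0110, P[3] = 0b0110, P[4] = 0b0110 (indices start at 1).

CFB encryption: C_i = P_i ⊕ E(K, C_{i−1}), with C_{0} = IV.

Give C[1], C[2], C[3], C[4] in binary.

C[1]: E(K, 0b1011) = 0b0010; 0b0010 ⊕ 0b0010 = 0b0000.
C[2]: E(K, 0b0000) = 0b1001; 0b0110 ⊕ 0b1001 = 0b1111.
C[3]: E(K, 0b1111) = 0b0110; 0b0110 ⊕ 0b0110 = 0b0000.
C[4]: E(K, 0b0000) = 0b1001; 0b0110 ⊕ 0b1001 = 0b1111.

C[1] = 0b0000, C[2] = 0b1111, C[3] = 0b0000, C[4] = 0b1111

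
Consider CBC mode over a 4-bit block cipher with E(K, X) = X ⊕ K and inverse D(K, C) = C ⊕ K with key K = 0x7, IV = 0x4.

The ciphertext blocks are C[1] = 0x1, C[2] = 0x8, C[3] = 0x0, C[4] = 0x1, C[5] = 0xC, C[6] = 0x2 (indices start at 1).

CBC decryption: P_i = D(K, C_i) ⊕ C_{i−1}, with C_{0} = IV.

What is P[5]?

P[5]: D(K, 0xC) = 0xB; 0xB ⊕ 0x1 = 0xA.

P[5] = 0xA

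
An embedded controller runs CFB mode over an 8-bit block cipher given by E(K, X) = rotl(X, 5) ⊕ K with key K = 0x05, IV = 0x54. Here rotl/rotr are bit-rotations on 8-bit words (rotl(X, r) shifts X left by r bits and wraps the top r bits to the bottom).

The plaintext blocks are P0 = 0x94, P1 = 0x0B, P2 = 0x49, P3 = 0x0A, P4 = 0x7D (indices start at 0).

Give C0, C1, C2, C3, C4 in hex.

C0 = 0x1B, C1 = 0x6D, C2 = 0xE1, C3 = 0x33, C4 = 0x1E

CFB encryption: C_i = P_i ⊕ E(K, C_{i−1}), with C_{−1} = IV.
C0: E(K, 0x54) = 0x8F; 0x94 ⊕ 0x8F = 0x1B.
C1: E(K, 0x1B) = 0x66; 0x0B ⊕ 0x66 = 0x6D.
C2: E(K, 0x6D) = 0xA8; 0x49 ⊕ 0xA8 = 0xE1.
C3: E(K, 0xE1) = 0x39; 0x0A ⊕ 0x39 = 0x33.
C4: E(K, 0x33) = 0x63; 0x7D ⊕ 0x63 = 0x1E.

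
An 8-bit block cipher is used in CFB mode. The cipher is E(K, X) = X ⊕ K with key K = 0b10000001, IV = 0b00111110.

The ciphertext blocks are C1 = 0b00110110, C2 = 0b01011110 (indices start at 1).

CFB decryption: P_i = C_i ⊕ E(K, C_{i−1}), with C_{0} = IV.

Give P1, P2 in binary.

P1: E(K, 0b00111110) = 0b10111111; 0b00110110 ⊕ 0b10111111 = 0b10001001.
P2: E(K, 0b00110110) = 0b10110111; 0b01011110 ⊕ 0b10110111 = 0b11101001.

P1 = 0b10001001, P2 = 0b11101001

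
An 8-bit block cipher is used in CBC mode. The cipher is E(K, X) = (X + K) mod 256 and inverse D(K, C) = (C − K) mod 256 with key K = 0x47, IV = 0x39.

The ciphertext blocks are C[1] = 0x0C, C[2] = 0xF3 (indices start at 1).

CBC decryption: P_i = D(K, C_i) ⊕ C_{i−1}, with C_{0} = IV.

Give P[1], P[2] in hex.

P[1] = 0xFC, P[2] = 0xA0

P[1]: D(K, 0x0C) = 0xC5; 0xC5 ⊕ 0x39 = 0xFC.
P[2]: D(K, 0xF3) = 0xAC; 0xAC ⊕ 0x0C = 0xA0.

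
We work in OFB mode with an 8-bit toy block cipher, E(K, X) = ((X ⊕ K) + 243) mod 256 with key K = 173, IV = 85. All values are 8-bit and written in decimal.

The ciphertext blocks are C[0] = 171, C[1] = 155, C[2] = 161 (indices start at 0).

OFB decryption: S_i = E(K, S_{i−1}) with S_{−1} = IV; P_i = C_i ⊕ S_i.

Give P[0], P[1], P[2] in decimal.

P[0]: S = E(K, 85) = 235; 171 ⊕ 235 = 64.
P[1]: S = E(K, 235) = 57; 155 ⊕ 57 = 162.
P[2]: S = E(K, 57) = 135; 161 ⊕ 135 = 38.

P[0] = 64, P[1] = 162, P[2] = 38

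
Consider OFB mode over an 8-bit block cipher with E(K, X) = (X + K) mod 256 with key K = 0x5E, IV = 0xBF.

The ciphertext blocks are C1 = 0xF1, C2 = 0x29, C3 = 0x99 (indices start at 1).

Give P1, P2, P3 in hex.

P1 = 0xEC, P2 = 0x52, P3 = 0x40

OFB decryption: S_i = E(K, S_{i−1}) with S_{0} = IV; P_i = C_i ⊕ S_i.
P1: S = E(K, 0xBF) = 0x1D; 0xF1 ⊕ 0x1D = 0xEC.
P2: S = E(K, 0x1D) = 0x7B; 0x29 ⊕ 0x7B = 0x52.
P3: S = E(K, 0x7B) = 0xD9; 0x99 ⊕ 0xD9 = 0x40.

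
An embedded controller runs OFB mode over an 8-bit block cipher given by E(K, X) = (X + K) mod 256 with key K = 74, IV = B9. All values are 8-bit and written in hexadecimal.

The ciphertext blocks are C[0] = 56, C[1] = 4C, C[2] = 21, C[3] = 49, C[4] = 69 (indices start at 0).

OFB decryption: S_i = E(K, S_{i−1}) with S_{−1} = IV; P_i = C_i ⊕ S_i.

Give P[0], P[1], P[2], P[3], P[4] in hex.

P[0]: S = E(K, B9) = 2D; 56 ⊕ 2D = 7B.
P[1]: S = E(K, 2D) = A1; 4C ⊕ A1 = ED.
P[2]: S = E(K, A1) = 15; 21 ⊕ 15 = 34.
P[3]: S = E(K, 15) = 89; 49 ⊕ 89 = C0.
P[4]: S = E(K, 89) = FD; 69 ⊕ FD = 94.

P[0] = 7B, P[1] = ED, P[2] = 34, P[3] = C0, P[4] = 94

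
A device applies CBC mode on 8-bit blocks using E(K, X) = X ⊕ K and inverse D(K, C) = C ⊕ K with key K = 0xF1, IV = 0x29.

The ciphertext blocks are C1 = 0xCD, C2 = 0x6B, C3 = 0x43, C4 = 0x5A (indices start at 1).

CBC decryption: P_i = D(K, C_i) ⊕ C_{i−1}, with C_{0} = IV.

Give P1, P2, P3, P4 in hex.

P1 = 0x15, P2 = 0x57, P3 = 0xD9, P4 = 0xE8

P1: D(K, 0xCD) = 0x3C; 0x3C ⊕ 0x29 = 0x15.
P2: D(K, 0x6B) = 0x9A; 0x9A ⊕ 0xCD = 0x57.
P3: D(K, 0x43) = 0xB2; 0xB2 ⊕ 0x6B = 0xD9.
P4: D(K, 0x5A) = 0xAB; 0xAB ⊕ 0x43 = 0xE8.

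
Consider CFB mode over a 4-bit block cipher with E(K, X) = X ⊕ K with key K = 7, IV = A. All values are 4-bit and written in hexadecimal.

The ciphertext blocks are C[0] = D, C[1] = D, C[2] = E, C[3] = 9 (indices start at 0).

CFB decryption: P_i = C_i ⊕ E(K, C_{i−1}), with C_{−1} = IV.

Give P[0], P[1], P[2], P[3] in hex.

P[0] = 0, P[1] = 7, P[2] = 4, P[3] = 0

P[0]: E(K, A) = D; D ⊕ D = 0.
P[1]: E(K, D) = A; D ⊕ A = 7.
P[2]: E(K, D) = A; E ⊕ A = 4.
P[3]: E(K, E) = 9; 9 ⊕ 9 = 0.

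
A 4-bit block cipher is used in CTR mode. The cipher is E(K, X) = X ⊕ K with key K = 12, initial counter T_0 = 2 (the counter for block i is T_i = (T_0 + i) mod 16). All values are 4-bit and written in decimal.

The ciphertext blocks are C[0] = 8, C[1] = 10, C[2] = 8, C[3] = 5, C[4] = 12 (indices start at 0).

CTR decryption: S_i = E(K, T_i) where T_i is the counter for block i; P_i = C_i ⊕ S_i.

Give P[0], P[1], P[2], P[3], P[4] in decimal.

P[0]: T = 2, S = E(K, T) = 14; 8 ⊕ 14 = 6.
P[1]: T = 3, S = E(K, T) = 15; 10 ⊕ 15 = 5.
P[2]: T = 4, S = E(K, T) = 8; 8 ⊕ 8 = 0.
P[3]: T = 5, S = E(K, T) = 9; 5 ⊕ 9 = 12.
P[4]: T = 6, S = E(K, T) = 10; 12 ⊕ 10 = 6.

P[0] = 6, P[1] = 5, P[2] = 0, P[3] = 12, P[4] = 6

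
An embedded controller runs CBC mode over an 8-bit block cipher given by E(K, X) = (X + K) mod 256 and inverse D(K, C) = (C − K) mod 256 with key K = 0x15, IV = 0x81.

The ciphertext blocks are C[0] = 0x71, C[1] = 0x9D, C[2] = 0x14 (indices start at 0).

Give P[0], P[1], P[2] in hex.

CBC decryption: P_i = D(K, C_i) ⊕ C_{i−1}, with C_{−1} = IV.
P[0]: D(K, 0x71) = 0x5C; 0x5C ⊕ 0x81 = 0xDD.
P[1]: D(K, 0x9D) = 0x88; 0x88 ⊕ 0x71 = 0xF9.
P[2]: D(K, 0x14) = 0xFF; 0xFF ⊕ 0x9D = 0x62.

P[0] = 0xDD, P[1] = 0xF9, P[2] = 0x62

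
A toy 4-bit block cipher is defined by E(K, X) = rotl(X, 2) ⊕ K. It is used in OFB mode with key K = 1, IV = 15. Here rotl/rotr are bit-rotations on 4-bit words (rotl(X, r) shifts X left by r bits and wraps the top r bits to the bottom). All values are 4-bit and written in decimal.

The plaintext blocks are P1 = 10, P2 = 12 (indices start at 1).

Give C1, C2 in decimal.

C1 = 4, C2 = 6

OFB encryption: S_i = E(K, S_{i−1}) with S_{0} = IV; C_i = P_i ⊕ S_i.
C1: S = E(K, 15) = 14; 10 ⊕ 14 = 4.
C2: S = E(K, 14) = 10; 12 ⊕ 10 = 6.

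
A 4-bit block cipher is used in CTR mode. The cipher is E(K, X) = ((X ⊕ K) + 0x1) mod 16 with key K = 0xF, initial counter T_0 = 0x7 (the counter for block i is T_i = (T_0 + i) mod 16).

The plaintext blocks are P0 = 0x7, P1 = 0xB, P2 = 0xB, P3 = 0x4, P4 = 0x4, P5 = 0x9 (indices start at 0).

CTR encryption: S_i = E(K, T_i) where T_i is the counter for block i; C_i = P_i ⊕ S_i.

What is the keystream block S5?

C0: T = 0x7, S = E(K, T) = 0x9; 0x7 ⊕ 0x9 = 0xE.
C1: T = 0x8, S = E(K, T) = 0x8; 0xB ⊕ 0x8 = 0x3.
C2: T = 0x9, S = E(K, T) = 0x7; 0xB ⊕ 0x7 = 0xC.
C3: T = 0xA, S = E(K, T) = 0x6; 0x4 ⊕ 0x6 = 0x2.
C4: T = 0xB, S = E(K, T) = 0x5; 0x4 ⊕ 0x5 = 0x1.
C5: T = 0xC, S = E(K, T) = 0x4; 0x9 ⊕ 0x4 = 0xD.
So S5 = 0x4.

0x4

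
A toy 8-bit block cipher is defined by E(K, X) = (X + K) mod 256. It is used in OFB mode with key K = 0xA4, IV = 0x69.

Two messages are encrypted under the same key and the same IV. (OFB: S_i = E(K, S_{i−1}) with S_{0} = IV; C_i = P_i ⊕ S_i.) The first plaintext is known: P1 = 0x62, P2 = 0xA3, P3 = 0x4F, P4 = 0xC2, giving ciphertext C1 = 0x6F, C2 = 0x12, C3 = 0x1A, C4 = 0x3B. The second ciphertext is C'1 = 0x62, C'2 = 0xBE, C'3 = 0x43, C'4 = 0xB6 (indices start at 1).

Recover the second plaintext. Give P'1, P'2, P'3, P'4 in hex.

P'1 = 0x6F, P'2 = 0x0F, P'3 = 0x16, P'4 = 0x4F

In OFB with a reused IV, both messages share the same keystream S_i, so C_i ⊕ C'_i = P_i ⊕ P'_i and thus P'_i = P_i ⊕ C_i ⊕ C'_i.
P'1: 0x62 ⊕ 0x6F ⊕ 0x62 = 0x6F.
P'2: 0xA3 ⊕ 0x12 ⊕ 0xBE = 0x0F.
P'3: 0x4F ⊕ 0x1A ⊕ 0x43 = 0x16.
P'4: 0xC2 ⊕ 0x3B ⊕ 0xB6 = 0x4F.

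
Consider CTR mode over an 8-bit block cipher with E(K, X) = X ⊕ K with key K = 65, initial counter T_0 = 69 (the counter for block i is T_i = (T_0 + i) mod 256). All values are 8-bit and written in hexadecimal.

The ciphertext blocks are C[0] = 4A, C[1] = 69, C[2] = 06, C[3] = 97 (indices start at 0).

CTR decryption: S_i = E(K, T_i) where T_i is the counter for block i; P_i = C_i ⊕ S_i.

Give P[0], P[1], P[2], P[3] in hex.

P[0] = 46, P[1] = 66, P[2] = 08, P[3] = 9E

P[0]: T = 69, S = E(K, T) = 0C; 4A ⊕ 0C = 46.
P[1]: T = 6A, S = E(K, T) = 0F; 69 ⊕ 0F = 66.
P[2]: T = 6B, S = E(K, T) = 0E; 06 ⊕ 0E = 08.
P[3]: T = 6C, S = E(K, T) = 09; 97 ⊕ 09 = 9E.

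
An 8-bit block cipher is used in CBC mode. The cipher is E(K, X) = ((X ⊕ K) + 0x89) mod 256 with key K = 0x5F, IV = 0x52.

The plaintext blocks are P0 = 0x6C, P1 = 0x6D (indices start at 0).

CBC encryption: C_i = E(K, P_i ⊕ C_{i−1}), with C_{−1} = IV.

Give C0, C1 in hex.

C0: P0 ⊕ 0x52 = 0x3E; E(K, 0x3E) = 0xEA.
C1: P1 ⊕ 0xEA = 0x87; E(K, 0x87) = 0x61.

C0 = 0xEA, C1 = 0x61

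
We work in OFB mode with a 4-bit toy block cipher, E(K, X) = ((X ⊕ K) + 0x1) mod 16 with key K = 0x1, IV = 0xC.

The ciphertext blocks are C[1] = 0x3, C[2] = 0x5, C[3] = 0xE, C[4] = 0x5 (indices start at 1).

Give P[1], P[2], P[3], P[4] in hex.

P[1] = 0xD, P[2] = 0x5, P[3] = 0xC, P[4] = 0x1

OFB decryption: S_i = E(K, S_{i−1}) with S_{0} = IV; P_i = C_i ⊕ S_i.
P[1]: S = E(K, 0xC) = 0xE; 0x3 ⊕ 0xE = 0xD.
P[2]: S = E(K, 0xE) = 0x0; 0x5 ⊕ 0x0 = 0x5.
P[3]: S = E(K, 0x0) = 0x2; 0xE ⊕ 0x2 = 0xC.
P[4]: S = E(K, 0x2) = 0x4; 0x5 ⊕ 0x4 = 0x1.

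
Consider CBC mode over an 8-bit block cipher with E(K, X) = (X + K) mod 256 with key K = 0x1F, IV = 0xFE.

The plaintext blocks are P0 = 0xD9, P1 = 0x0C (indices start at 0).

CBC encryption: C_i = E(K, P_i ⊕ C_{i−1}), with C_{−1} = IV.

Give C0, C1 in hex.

C0 = 0x46, C1 = 0x69

C0: P0 ⊕ 0xFE = 0x27; E(K, 0x27) = 0x46.
C1: P1 ⊕ 0x46 = 0x4A; E(K, 0x4A) = 0x69.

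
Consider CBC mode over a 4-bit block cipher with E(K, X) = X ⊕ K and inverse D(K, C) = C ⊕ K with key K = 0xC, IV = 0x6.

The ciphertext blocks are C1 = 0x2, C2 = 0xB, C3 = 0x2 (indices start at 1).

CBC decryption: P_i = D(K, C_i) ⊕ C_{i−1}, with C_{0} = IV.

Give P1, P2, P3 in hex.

P1 = 0x8, P2 = 0x5, P3 = 0x5

P1: D(K, 0x2) = 0xE; 0xE ⊕ 0x6 = 0x8.
P2: D(K, 0xB) = 0x7; 0x7 ⊕ 0x2 = 0x5.
P3: D(K, 0x2) = 0xE; 0xE ⊕ 0xB = 0x5.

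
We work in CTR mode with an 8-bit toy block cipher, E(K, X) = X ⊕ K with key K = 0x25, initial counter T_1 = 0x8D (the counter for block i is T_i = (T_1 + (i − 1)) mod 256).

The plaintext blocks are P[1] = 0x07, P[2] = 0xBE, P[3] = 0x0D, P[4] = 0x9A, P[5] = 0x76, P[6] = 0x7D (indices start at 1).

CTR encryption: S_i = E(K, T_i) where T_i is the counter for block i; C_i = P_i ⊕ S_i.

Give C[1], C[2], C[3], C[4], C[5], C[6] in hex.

C[1] = 0xAF, C[2] = 0x15, C[3] = 0xA7, C[4] = 0x2F, C[5] = 0xC2, C[6] = 0xCA

C[1]: T = 0x8D, S = E(K, T) = 0xA8; 0x07 ⊕ 0xA8 = 0xAF.
C[2]: T = 0x8E, S = E(K, T) = 0xAB; 0xBE ⊕ 0xAB = 0x15.
C[3]: T = 0x8F, S = E(K, T) = 0xAA; 0x0D ⊕ 0xAA = 0xA7.
C[4]: T = 0x90, S = E(K, T) = 0xB5; 0x9A ⊕ 0xB5 = 0x2F.
C[5]: T = 0x91, S = E(K, T) = 0xB4; 0x76 ⊕ 0xB4 = 0xC2.
C[6]: T = 0x92, S = E(K, T) = 0xB7; 0x7D ⊕ 0xB7 = 0xCA.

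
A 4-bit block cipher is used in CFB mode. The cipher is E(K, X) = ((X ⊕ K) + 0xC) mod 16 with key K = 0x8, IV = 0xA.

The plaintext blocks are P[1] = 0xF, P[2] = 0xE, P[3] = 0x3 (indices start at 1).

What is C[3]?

C[3] = 0xC

CFB encryption: C_i = P_i ⊕ E(K, C_{i−1}), with C_{0} = IV.
C[1]: E(K, 0xA) = 0xE; 0xF ⊕ 0xE = 0x1.
C[2]: E(K, 0x1) = 0x5; 0xE ⊕ 0x5 = 0xB.
C[3]: E(K, 0xB) = 0xF; 0x3 ⊕ 0xF = 0xC.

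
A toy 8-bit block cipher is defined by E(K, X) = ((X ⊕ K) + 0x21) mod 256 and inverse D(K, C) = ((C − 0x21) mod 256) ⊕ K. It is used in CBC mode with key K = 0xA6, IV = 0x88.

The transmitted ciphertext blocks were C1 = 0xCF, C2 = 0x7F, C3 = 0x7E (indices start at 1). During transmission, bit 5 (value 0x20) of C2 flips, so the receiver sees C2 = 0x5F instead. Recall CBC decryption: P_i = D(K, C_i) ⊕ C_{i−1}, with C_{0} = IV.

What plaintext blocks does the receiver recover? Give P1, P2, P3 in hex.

Only C2 changed, to 0x5F. In CBC, a change in C_i garbles P_i and flips the same bit in P_{i+1}. Decrypting the received ciphertext:
P1: D(K, 0xCF) = 0x08; 0x08 ⊕ 0x88 = 0x80.
P2: D(K, 0x5F) = 0x98; 0x98 ⊕ 0xCF = 0x57.
P3: D(K, 0x7E) = 0xFB; 0xFB ⊕ 0x5F = 0xA4.
Blocks that differ from the original plaintext: P2, P3.

P1 = 0x80, P2 = 0x57, P3 = 0xA4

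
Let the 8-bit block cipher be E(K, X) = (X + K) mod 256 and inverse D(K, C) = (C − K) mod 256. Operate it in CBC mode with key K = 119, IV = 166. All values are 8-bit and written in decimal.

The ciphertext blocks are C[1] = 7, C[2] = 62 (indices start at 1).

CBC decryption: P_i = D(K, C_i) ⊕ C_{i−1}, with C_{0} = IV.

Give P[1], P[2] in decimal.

P[1] = 54, P[2] = 192

P[1]: D(K, 7) = 144; 144 ⊕ 166 = 54.
P[2]: D(K, 62) = 199; 199 ⊕ 7 = 192.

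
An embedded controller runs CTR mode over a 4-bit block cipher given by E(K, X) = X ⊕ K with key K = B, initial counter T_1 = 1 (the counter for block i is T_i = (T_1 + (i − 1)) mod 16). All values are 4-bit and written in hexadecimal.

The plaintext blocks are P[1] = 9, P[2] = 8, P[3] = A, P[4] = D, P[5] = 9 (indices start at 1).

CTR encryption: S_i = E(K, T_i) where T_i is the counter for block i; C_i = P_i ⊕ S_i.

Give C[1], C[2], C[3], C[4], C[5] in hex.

C[1]: T = 1, S = E(K, T) = A; 9 ⊕ A = 3.
C[2]: T = 2, S = E(K, T) = 9; 8 ⊕ 9 = 1.
C[3]: T = 3, S = E(K, T) = 8; A ⊕ 8 = 2.
C[4]: T = 4, S = E(K, T) = F; D ⊕ F = 2.
C[5]: T = 5, S = E(K, T) = E; 9 ⊕ E = 7.

C[1] = 3, C[2] = 1, C[3] = 2, C[4] = 2, C[5] = 7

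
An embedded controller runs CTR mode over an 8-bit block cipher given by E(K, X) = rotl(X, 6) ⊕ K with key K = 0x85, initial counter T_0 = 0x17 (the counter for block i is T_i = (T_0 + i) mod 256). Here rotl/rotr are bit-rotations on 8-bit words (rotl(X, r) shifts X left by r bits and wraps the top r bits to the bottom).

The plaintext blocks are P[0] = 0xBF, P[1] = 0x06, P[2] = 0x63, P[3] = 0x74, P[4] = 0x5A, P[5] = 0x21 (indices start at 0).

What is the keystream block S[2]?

0xC3

CTR encryption: S_i = E(K, T_i) where T_i is the counter for block i; C_i = P_i ⊕ S_i.
C[0]: T = 0x17, S = E(K, T) = 0x40; 0xBF ⊕ 0x40 = 0xFF.
C[1]: T = 0x18, S = E(K, T) = 0x83; 0x06 ⊕ 0x83 = 0x85.
C[2]: T = 0x19, S = E(K, T) = 0xC3; 0x63 ⊕ 0xC3 = 0xA0.
So S[2] = 0xC3.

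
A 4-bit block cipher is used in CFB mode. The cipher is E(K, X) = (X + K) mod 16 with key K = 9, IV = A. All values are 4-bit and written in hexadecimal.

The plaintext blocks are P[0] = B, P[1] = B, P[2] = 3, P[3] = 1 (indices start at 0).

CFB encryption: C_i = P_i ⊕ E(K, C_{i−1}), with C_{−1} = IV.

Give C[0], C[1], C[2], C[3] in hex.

C[0]: E(K, A) = 3; B ⊕ 3 = 8.
C[1]: E(K, 8) = 1; B ⊕ 1 = A.
C[2]: E(K, A) = 3; 3 ⊕ 3 = 0.
C[3]: E(K, 0) = 9; 1 ⊕ 9 = 8.

C[0] = 8, C[1] = A, C[2] = 0, C[3] = 8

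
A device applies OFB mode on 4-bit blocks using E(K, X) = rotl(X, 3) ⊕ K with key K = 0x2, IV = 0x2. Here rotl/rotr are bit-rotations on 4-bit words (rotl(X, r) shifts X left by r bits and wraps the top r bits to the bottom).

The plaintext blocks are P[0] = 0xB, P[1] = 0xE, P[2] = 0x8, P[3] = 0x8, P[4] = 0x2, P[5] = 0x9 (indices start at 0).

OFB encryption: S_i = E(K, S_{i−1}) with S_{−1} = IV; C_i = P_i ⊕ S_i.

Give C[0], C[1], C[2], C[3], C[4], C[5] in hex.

C[0] = 0x8, C[1] = 0x5, C[2] = 0x7, C[3] = 0x5, C[4] = 0xE, C[5] = 0xD

C[0]: S = E(K, 0x2) = 0x3; 0xB ⊕ 0x3 = 0x8.
C[1]: S = E(K, 0x3) = 0xB; 0xE ⊕ 0xB = 0x5.
C[2]: S = E(K, 0xB) = 0xF; 0x8 ⊕ 0xF = 0x7.
C[3]: S = E(K, 0xF) = 0xD; 0x8 ⊕ 0xD = 0x5.
C[4]: S = E(K, 0xD) = 0xC; 0x2 ⊕ 0xC = 0xE.
C[5]: S = E(K, 0xC) = 0x4; 0x9 ⊕ 0x4 = 0xD.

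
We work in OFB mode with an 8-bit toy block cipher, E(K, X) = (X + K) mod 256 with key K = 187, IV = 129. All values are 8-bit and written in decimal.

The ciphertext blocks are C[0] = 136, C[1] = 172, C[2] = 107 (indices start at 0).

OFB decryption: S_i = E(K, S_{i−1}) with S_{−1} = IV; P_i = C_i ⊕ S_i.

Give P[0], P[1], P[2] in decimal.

P[0] = 180, P[1] = 91, P[2] = 217

P[0]: S = E(K, 129) = 60; 136 ⊕ 60 = 180.
P[1]: S = E(K, 60) = 247; 172 ⊕ 247 = 91.
P[2]: S = E(K, 247) = 178; 107 ⊕ 178 = 217.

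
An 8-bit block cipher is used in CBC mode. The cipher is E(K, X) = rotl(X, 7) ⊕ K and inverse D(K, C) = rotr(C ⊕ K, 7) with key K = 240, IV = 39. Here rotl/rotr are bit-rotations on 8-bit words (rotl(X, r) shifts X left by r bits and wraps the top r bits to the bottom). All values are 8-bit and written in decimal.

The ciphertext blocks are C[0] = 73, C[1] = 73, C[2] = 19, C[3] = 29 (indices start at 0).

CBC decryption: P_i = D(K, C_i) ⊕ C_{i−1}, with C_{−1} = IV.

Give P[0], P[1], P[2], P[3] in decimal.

P[0]: D(K, 73) = 115; 115 ⊕ 39 = 84.
P[1]: D(K, 73) = 115; 115 ⊕ 73 = 58.
P[2]: D(K, 19) = 199; 199 ⊕ 73 = 142.
P[3]: D(K, 29) = 219; 219 ⊕ 19 = 200.

P[0] = 84, P[1] = 58, P[2] = 142, P[3] = 200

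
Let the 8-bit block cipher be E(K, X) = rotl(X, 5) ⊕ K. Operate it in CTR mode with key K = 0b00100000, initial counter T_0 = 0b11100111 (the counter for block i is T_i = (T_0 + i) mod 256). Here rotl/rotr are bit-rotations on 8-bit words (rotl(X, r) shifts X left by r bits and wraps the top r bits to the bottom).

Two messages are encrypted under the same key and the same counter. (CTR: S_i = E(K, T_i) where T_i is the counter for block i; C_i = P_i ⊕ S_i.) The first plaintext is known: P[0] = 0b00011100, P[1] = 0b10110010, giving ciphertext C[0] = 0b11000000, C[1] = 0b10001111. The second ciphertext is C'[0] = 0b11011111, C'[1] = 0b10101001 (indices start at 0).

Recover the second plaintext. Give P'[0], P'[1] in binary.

P'[0] = 0b00000011, P'[1] = 0b10010100

In CTR with a reused counter, both messages share the same keystream S_i, so C_i ⊕ C'_i = P_i ⊕ P'_i and thus P'_i = P_i ⊕ C_i ⊕ C'_i.
P'[0]: 0b00011100 ⊕ 0b11000000 ⊕ 0b11011111 = 0b00000011.
P'[1]: 0b10110010 ⊕ 0b10001111 ⊕ 0b10101001 = 0b10010100.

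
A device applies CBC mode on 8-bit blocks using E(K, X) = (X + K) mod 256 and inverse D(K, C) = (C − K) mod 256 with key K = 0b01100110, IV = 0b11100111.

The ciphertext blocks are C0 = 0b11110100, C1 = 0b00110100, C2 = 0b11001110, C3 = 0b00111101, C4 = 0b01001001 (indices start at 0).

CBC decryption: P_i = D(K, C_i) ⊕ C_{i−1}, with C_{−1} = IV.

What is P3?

P3: D(K, 0b00111101) = 0b11010111; 0b11010111 ⊕ 0b11001110 = 0b00011001.

P3 = 0b00011001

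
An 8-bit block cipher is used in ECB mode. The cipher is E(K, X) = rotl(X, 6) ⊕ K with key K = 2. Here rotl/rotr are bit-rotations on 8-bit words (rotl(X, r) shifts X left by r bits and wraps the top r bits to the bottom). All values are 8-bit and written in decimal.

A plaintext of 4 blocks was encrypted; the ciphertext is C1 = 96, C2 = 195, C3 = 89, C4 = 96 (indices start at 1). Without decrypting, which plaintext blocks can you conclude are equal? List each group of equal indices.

ECB encrypts each block independently with the same key, so equal ciphertext blocks imply equal plaintext blocks.
C1 = C4 = 96, so P1 = P4.

P1 = P4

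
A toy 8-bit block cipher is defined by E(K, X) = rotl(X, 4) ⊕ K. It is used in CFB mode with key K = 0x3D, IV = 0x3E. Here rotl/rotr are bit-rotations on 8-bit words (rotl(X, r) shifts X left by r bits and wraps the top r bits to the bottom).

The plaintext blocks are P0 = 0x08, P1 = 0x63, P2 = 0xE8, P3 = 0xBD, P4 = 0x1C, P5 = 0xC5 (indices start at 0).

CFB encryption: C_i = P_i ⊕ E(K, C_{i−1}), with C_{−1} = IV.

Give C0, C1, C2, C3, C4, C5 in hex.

C0 = 0xD6, C1 = 0x33, C2 = 0xE6, C3 = 0xEE, C4 = 0xCF, C5 = 0x04

C0: E(K, 0x3E) = 0xDE; 0x08 ⊕ 0xDE = 0xD6.
C1: E(K, 0xD6) = 0x50; 0x63 ⊕ 0x50 = 0x33.
C2: E(K, 0x33) = 0x0E; 0xE8 ⊕ 0x0E = 0xE6.
C3: E(K, 0xE6) = 0x53; 0xBD ⊕ 0x53 = 0xEE.
C4: E(K, 0xEE) = 0xD3; 0x1C ⊕ 0xD3 = 0xCF.
C5: E(K, 0xCF) = 0xC1; 0xC5 ⊕ 0xC1 = 0x04.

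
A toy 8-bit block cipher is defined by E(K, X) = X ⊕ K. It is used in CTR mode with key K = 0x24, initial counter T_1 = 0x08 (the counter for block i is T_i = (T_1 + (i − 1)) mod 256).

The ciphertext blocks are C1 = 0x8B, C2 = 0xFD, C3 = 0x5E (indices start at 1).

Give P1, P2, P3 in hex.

P1 = 0xA7, P2 = 0xD0, P3 = 0x70

CTR decryption: S_i = E(K, T_i) where T_i is the counter for block i; P_i = C_i ⊕ S_i.
P1: T = 0x08, S = E(K, T) = 0x2C; 0x8B ⊕ 0x2C = 0xA7.
P2: T = 0x09, S = E(K, T) = 0x2D; 0xFD ⊕ 0x2D = 0xD0.
P3: T = 0x0A, S = E(K, T) = 0x2E; 0x5E ⊕ 0x2E = 0x70.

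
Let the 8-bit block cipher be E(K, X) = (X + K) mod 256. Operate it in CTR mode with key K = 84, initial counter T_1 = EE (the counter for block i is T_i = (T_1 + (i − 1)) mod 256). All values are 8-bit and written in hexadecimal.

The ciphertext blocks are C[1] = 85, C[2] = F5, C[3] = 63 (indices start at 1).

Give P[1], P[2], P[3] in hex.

P[1] = F7, P[2] = 86, P[3] = 17

CTR decryption: S_i = E(K, T_i) where T_i is the counter for block i; P_i = C_i ⊕ S_i.
P[1]: T = EE, S = E(K, T) = 72; 85 ⊕ 72 = F7.
P[2]: T = EF, S = E(K, T) = 73; F5 ⊕ 73 = 86.
P[3]: T = F0, S = E(K, T) = 74; 63 ⊕ 74 = 17.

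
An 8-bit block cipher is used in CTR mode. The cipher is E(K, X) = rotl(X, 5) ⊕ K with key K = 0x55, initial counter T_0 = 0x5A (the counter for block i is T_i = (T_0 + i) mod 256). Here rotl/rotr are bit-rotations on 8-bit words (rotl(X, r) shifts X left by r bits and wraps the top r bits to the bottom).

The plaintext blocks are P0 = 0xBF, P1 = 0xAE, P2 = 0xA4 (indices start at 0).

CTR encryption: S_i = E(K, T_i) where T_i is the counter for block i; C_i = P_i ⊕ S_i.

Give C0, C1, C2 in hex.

C0 = 0xA1, C1 = 0x90, C2 = 0x7A

C0: T = 0x5A, S = E(K, T) = 0x1E; 0xBF ⊕ 0x1E = 0xA1.
C1: T = 0x5B, S = E(K, T) = 0x3E; 0xAE ⊕ 0x3E = 0x90.
C2: T = 0x5C, S = E(K, T) = 0xDE; 0xA4 ⊕ 0xDE = 0x7A.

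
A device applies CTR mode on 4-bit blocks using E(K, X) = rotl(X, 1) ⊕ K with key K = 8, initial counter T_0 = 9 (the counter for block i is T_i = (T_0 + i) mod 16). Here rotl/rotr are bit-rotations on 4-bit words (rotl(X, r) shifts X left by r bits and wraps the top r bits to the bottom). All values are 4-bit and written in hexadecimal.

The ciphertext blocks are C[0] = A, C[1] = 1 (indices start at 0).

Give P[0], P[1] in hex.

CTR decryption: S_i = E(K, T_i) where T_i is the counter for block i; P_i = C_i ⊕ S_i.
P[0]: T = 9, S = E(K, T) = B; A ⊕ B = 1.
P[1]: T = A, S = E(K, T) = D; 1 ⊕ D = C.

P[0] = 1, P[1] = C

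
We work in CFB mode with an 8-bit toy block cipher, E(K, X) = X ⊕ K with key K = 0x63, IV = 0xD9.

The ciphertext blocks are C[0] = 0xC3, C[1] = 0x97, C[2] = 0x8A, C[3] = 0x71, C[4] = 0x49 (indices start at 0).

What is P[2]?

P[2] = 0x7E

CFB decryption: P_i = C_i ⊕ E(K, C_{i−1}), with C_{−1} = IV.
P[2]: E(K, 0x97) = 0xF4; 0x8A ⊕ 0xF4 = 0x7E.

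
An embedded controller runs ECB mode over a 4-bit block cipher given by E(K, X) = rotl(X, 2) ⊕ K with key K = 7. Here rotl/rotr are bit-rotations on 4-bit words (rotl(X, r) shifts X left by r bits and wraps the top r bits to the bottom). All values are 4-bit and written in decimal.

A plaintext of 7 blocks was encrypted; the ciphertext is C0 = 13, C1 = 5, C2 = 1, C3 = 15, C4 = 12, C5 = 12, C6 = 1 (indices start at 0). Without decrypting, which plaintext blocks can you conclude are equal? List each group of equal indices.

ECB encrypts each block independently with the same key, so equal ciphertext blocks imply equal plaintext blocks.
C2 = C6 = 1, so P2 = P6.
C4 = C5 = 12, so P4 = P5.

P2 = P6; P4 = P5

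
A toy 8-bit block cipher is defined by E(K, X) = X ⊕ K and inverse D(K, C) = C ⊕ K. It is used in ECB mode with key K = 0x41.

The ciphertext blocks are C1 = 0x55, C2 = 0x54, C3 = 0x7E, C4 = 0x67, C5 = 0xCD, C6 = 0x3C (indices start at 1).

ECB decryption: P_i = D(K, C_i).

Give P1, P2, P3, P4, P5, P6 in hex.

P1 = 0x14, P2 = 0x15, P3 = 0x3F, P4 = 0x26, P5 = 0x8C, P6 = 0x7D

P1: D(K, 0x55) = 0x14.
P2: D(K, 0x54) = 0x15.
P3: D(K, 0x7E) = 0x3F.
P4: D(K, 0x67) = 0x26.
P5: D(K, 0xCD) = 0x8C.
P6: D(K, 0x3C) = 0x7D.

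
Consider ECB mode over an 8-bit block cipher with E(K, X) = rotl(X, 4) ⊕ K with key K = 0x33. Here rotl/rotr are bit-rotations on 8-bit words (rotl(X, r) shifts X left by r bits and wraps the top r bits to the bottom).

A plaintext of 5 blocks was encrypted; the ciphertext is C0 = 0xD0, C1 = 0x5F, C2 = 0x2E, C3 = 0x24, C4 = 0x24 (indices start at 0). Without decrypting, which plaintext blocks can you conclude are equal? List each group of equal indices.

P3 = P4

ECB encrypts each block independently with the same key, so equal ciphertext blocks imply equal plaintext blocks.
C3 = C4 = 0x24, so P3 = P4.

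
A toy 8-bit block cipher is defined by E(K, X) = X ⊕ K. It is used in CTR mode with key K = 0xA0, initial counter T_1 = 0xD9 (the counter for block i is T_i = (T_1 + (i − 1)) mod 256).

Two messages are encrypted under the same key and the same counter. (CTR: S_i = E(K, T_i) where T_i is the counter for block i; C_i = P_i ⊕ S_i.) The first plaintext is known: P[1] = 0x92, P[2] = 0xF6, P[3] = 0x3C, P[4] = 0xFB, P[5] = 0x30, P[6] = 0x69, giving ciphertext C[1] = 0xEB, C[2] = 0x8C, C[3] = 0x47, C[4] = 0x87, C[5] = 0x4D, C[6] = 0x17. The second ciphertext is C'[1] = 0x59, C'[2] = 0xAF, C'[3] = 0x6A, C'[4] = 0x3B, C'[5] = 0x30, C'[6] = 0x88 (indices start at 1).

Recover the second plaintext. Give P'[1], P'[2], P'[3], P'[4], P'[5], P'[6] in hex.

In CTR with a reused counter, both messages share the same keystream S_i, so C_i ⊕ C'_i = P_i ⊕ P'_i and thus P'_i = P_i ⊕ C_i ⊕ C'_i.
P'[1]: 0x92 ⊕ 0xEB ⊕ 0x59 = 0x20.
P'[2]: 0xF6 ⊕ 0x8C ⊕ 0xAF = 0xD5.
P'[3]: 0x3C ⊕ 0x47 ⊕ 0x6A = 0x11.
P'[4]: 0xFB ⊕ 0x87 ⊕ 0x3B = 0x47.
P'[5]: 0x30 ⊕ 0x4D ⊕ 0x30 = 0x4D.
P'[6]: 0x69 ⊕ 0x17 ⊕ 0x88 = 0xF6.

P'[1] = 0x20, P'[2] = 0xD5, P'[3] = 0x11, P'[4] = 0x47, P'[5] = 0x4D, P'[6] = 0xF6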